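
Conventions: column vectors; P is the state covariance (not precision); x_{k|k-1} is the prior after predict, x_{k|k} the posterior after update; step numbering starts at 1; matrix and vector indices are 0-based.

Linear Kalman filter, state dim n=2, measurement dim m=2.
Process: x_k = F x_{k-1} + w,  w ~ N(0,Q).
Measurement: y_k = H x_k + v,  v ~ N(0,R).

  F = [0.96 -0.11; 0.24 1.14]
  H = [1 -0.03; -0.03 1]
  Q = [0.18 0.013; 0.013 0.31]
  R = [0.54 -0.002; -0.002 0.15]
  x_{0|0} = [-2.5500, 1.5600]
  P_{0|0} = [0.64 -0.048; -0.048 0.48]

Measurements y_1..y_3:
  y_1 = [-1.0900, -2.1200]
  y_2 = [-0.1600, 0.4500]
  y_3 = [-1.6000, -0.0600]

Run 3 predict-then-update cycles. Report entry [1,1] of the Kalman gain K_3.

K[1,1] = 0.7631

step 1: x^-=[-2.6196, 1.1664]  P^-=[0.7858 0.0490; 0.0490 0.9444]  S=[1.3237 -0.0049; -0.0049 1.0922]  K=[0.5926 0.0259; 0.0188 0.8634]  nu=[1.5646, -3.3650]  x^+=[-1.7796, -1.7097]  P^+=[0.3203 0.0123; 0.0123 0.1298]
step 2: x^-=[-1.5204, -2.3761]  P^-=[0.4742 0.0837; 0.0837 0.5039]  S=[1.0096 0.0524; 0.0524 0.6493]  K=[0.4636 0.0695; 0.0279 0.7700]  nu=[1.2891, 2.7805]  x^+=[-0.7294, -0.1993]  P^+=[0.2507 0.0170; 0.0170 0.1159]
step 3: x^-=[-0.6783, -0.4022]  P^-=[0.4089 0.0744; 0.0744 0.4844]  S=[0.9448 0.0457; 0.0457 0.6303]  K=[0.4271 0.0676; 0.0265 0.7631]  nu=[-0.9337, 0.3219]  x^+=[-1.0554, -0.1813]  P^+=[0.2310 0.0162; 0.0162 0.1149]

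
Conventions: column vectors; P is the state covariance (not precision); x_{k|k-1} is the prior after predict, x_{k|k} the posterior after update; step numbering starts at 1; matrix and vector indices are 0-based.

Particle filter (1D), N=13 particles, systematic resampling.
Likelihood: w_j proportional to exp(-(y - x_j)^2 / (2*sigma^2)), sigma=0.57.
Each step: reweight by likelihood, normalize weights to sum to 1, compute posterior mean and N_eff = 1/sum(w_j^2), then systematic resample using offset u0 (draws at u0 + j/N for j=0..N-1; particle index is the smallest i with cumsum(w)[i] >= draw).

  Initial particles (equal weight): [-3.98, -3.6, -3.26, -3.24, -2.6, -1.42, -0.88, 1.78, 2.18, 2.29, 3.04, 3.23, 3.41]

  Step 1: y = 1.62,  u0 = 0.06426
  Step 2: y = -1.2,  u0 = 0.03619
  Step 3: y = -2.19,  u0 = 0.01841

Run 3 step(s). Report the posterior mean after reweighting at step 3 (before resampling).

post_mean = 1.7800

step 1: w=[0.0000, 0.0000, 0.0000, 0.0000, 0.0000, 0.0000, 0.0000, 0.4471, 0.2870, 0.2331, 0.0209, 0.0086, 0.0034]  mean=2.0578  Neff=2.9667  idx=[7, 7, 7, 7, 7, 8, 8, 8, 8, 9, 9, 9, 10]
step 2: w=[0.1961, 0.1961, 0.1961, 0.1961, 0.1961, 0.0039, 0.0039, 0.0039, 0.0039, 0.0012, 0.0012, 0.0012, 0.0000]  mean=1.7881  Neff=5.1971  idx=[0, 0, 0, 1, 1, 2, 2, 2, 3, 3, 4, 4, 4]
step 3: w=[0.0769, 0.0769, 0.0769, 0.0769, 0.0769, 0.0769, 0.0769, 0.0769, 0.0769, 0.0769, 0.0769, 0.0769, 0.0769]  mean=1.7800  Neff=13.0000  idx=[0, 1, 2, 3, 4, 5, 6, 7, 8, 9, 10, 11, 12]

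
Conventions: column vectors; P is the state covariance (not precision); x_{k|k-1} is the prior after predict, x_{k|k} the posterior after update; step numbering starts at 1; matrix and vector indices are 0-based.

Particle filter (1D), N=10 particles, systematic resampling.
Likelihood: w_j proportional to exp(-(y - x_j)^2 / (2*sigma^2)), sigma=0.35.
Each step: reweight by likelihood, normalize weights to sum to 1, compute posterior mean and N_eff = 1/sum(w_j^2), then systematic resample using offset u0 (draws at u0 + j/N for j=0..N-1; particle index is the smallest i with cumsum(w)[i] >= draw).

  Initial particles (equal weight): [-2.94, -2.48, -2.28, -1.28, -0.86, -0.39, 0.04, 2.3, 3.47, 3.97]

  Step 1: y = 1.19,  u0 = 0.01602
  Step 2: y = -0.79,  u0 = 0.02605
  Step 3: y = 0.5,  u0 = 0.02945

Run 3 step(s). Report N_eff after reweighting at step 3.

N_eff = 10.0000

step 1: w=[0.0000, 0.0000, 0.0000, 0.0000, 0.0000, 0.0034, 0.4074, 0.5892, 0.0000, 0.0000]  mean=1.3702  Neff=1.9487  idx=[6, 6, 6, 6, 7, 7, 7, 7, 7, 7]
step 2: w=[0.2500, 0.2500, 0.2500, 0.2500, 0.0000, 0.0000, 0.0000, 0.0000, 0.0000, 0.0000]  mean=0.0400  Neff=4.0000  idx=[0, 0, 0, 1, 1, 2, 2, 2, 3, 3]
step 3: w=[0.1000, 0.1000, 0.1000, 0.1000, 0.1000, 0.1000, 0.1000, 0.1000, 0.1000, 0.1000]  mean=0.0400  Neff=10.0000  idx=[0, 1, 2, 3, 4, 5, 6, 7, 8, 9]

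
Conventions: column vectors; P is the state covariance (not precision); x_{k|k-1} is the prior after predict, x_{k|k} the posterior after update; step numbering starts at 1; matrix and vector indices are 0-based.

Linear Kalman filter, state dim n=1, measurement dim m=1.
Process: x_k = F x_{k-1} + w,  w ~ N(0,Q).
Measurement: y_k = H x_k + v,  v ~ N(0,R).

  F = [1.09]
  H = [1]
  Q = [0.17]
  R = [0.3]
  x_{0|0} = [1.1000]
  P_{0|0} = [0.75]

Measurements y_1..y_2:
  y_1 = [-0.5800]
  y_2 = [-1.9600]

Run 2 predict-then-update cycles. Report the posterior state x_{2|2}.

step 1: x^-=[1.1990]  P^-=[1.0611]  S=[1.3611]  K=[0.7796]  nu=[-1.7790]  x^+=[-0.1879]  P^+=[0.2339]
step 2: x^-=[-0.2048]  P^-=[0.4479]  S=[0.7479]  K=[0.5989]  nu=[-1.7552]  x^+=[-1.2559]  P^+=[0.1797]

x_post = [-1.2559]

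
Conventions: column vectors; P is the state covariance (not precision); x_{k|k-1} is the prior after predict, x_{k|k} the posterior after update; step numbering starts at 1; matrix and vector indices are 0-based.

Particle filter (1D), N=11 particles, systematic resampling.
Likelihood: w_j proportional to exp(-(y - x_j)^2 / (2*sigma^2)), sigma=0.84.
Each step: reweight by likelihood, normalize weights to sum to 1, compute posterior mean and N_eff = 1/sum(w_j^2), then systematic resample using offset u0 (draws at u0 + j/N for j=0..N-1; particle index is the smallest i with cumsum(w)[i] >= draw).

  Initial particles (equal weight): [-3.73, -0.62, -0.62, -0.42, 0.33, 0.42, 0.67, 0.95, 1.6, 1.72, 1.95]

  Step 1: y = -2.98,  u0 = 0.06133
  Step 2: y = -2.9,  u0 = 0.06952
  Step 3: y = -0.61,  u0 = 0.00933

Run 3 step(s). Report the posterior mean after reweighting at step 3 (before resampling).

post_mean = -3.7300

step 1: w=[0.9319, 0.0268, 0.0268, 0.0134, 0.0006, 0.0004, 0.0001, 0.0000, 0.0000, 0.0000, 0.0000]  mean=-3.5144  Neff=1.1494  idx=[0, 0, 0, 0, 0, 0, 0, 0, 0, 0, 2]
step 2: w=[0.0996, 0.0996, 0.0996, 0.0996, 0.0996, 0.0996, 0.0996, 0.0996, 0.0996, 0.0996, 0.0041]  mean=-3.7173  Neff=10.0804  idx=[0, 1, 2, 3, 4, 5, 6, 7, 8, 8, 9]
step 3: w=[0.0909, 0.0909, 0.0909, 0.0909, 0.0909, 0.0909, 0.0909, 0.0909, 0.0909, 0.0909, 0.0909]  mean=-3.7300  Neff=11.0000  idx=[0, 1, 2, 3, 4, 5, 6, 7, 8, 9, 10]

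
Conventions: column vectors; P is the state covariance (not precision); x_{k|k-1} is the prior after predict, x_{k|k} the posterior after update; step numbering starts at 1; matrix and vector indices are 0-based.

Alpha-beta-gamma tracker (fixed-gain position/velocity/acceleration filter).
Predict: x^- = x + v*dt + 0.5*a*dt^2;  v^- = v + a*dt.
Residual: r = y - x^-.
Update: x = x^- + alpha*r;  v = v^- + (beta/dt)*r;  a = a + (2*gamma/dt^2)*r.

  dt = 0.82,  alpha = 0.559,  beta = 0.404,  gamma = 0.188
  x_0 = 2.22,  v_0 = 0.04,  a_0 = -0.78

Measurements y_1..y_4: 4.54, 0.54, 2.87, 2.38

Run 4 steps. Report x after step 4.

step 1: x_pred=1.9906  r=2.5494  x^+=3.4157  v^+=0.6565  a^+=0.6456
step 2: x_pred=4.1711  r=-3.6311  x^+=2.1413  v^+=-0.6031  a^+=-1.3848
step 3: x_pred=1.1812  r=1.6888  x^+=2.1252  v^+=-0.9066  a^+=-0.4405
step 4: x_pred=1.2337  r=1.1463  x^+=1.8745  v^+=-0.7030  a^+=0.2005

x_post = 1.8745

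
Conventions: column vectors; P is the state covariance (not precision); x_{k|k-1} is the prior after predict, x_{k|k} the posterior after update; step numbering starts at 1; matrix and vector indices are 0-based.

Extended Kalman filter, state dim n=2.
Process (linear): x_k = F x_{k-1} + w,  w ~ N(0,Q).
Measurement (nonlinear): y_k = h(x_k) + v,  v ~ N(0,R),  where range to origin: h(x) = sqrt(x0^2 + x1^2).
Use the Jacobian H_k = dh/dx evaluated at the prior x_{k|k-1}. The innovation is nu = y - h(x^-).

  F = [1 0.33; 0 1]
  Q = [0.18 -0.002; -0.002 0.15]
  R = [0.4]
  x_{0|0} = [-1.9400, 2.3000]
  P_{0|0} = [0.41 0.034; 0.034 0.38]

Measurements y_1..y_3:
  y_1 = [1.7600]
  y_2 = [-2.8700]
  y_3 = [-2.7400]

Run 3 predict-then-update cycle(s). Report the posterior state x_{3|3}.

x_post = [1.7616, 0.5148]

step 1: x^-=[-1.1810, 2.3000]  P^-=[0.6538 0.1574; 0.1574 0.5300]  H_jac=[-0.4568 0.8896]  S=[0.8279]  K=[-0.1916; 0.4826]  nu=[-0.8255]  x^+=[-1.0228, 1.9016]  P^+=[0.6234 0.2340; 0.2340 0.3371]
step 2: x^-=[-0.3953, 1.9016]  P^-=[0.9946 0.3432; 0.3432 0.4871]  H_jac=[-0.2035 0.9791]  S=[0.7714]  K=[0.1732; 0.5278]  nu=[-4.8122]  x^+=[-1.2289, -0.6381]  P^+=[0.9714 0.2727; 0.2727 0.2723]
step 3: x^-=[-1.4394, -0.6381]  P^-=[1.3611 0.3606; 0.3606 0.4223]  H_jac=[-0.9142 -0.4053]  S=[1.8741]  K=[-0.7419; -0.2672]  nu=[-4.3145]  x^+=[1.7616, 0.5148]  P^+=[0.3295 -0.0110; -0.0110 0.2885]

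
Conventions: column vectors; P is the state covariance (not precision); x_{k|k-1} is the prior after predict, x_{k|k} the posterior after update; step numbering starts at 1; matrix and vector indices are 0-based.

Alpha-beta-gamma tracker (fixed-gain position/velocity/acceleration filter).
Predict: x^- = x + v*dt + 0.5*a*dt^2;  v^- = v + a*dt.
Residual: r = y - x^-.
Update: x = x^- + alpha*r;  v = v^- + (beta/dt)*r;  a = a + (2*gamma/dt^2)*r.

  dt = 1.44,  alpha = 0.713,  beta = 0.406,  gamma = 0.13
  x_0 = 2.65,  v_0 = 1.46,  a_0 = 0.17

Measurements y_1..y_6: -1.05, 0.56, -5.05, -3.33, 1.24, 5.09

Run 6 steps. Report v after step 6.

step 1: x_pred=4.9287  r=-5.9787  x^+=0.6659  v^+=0.0192  a^+=-0.5796
step 2: x_pred=0.0925  r=0.4675  x^+=0.4258  v^+=-0.6837  a^+=-0.5210
step 3: x_pred=-1.0989  r=-3.9511  x^+=-3.9160  v^+=-2.5480  a^+=-1.0164
step 4: x_pred=-8.6389  r=5.3089  x^+=-4.8537  v^+=-2.5148  a^+=-0.3508
step 5: x_pred=-8.8386  r=10.0786  x^+=-1.6526  v^+=-0.1783  a^+=0.9130
step 6: x_pred=-0.9627  r=6.0527  x^+=3.3529  v^+=2.8429  a^+=1.6719

v_post = 2.8429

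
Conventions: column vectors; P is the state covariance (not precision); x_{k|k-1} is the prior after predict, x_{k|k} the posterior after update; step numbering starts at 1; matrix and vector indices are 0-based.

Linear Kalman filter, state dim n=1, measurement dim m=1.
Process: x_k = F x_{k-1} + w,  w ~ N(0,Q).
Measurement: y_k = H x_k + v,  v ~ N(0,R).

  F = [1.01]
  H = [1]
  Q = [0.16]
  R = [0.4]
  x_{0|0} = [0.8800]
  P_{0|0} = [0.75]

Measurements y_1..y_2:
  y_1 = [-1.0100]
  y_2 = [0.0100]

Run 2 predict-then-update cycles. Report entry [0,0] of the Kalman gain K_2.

K[0,0] = 0.5266

step 1: x^-=[0.8888]  P^-=[0.9251]  S=[1.3251]  K=[0.6981]  nu=[-1.8988]  x^+=[-0.4368]  P^+=[0.2793]
step 2: x^-=[-0.4412]  P^-=[0.4449]  S=[0.8449]  K=[0.5266]  nu=[0.4512]  x^+=[-0.2036]  P^+=[0.2106]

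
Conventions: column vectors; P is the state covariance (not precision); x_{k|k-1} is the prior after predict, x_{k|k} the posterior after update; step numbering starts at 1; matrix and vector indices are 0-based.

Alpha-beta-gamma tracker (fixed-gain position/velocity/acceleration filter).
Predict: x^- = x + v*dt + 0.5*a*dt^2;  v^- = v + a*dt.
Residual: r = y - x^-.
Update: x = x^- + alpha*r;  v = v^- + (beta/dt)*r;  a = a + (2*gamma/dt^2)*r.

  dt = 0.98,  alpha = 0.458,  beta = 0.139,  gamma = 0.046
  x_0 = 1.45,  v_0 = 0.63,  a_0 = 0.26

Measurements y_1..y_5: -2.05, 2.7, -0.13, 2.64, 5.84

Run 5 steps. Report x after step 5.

step 1: x_pred=2.1923  r=-4.2423  x^+=0.2493  v^+=0.2831  a^+=-0.1464
step 2: x_pred=0.4564  r=2.2436  x^+=1.4840  v^+=0.4579  a^+=0.0685
step 3: x_pred=1.9656  r=-2.0956  x^+=1.0058  v^+=0.2278  a^+=-0.1322
step 4: x_pred=1.1656  r=1.4744  x^+=1.8409  v^+=0.3074  a^+=0.0090
step 5: x_pred=2.1464  r=3.6936  x^+=3.8381  v^+=0.8401  a^+=0.3629

x_post = 3.8381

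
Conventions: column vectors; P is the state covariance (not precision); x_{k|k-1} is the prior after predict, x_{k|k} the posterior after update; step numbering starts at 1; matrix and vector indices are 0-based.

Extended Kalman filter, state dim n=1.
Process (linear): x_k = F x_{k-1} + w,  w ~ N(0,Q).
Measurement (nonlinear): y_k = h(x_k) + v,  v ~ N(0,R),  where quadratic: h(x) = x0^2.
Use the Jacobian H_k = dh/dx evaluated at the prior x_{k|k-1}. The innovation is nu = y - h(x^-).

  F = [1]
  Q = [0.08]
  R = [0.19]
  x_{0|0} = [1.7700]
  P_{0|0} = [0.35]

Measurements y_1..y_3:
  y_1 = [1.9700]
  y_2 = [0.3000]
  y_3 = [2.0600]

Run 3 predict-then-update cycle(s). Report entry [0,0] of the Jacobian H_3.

H_jac[0,0] = 1.8986

step 1: x^-=[1.7700]  P^-=[0.4300]  H_jac=[3.5400]  S=[5.5786]  K=[0.2729]  nu=[-1.1629]  x^+=[1.4527]  P^+=[0.0146]
step 2: x^-=[1.4527]  P^-=[0.0946]  H_jac=[2.9054]  S=[0.9889]  K=[0.2781]  nu=[-1.8103]  x^+=[0.9493]  P^+=[0.0182]
step 3: x^-=[0.9493]  P^-=[0.0982]  H_jac=[1.8986]  S=[0.5439]  K=[0.3427]  nu=[1.1588]  x^+=[1.3465]  P^+=[0.0343]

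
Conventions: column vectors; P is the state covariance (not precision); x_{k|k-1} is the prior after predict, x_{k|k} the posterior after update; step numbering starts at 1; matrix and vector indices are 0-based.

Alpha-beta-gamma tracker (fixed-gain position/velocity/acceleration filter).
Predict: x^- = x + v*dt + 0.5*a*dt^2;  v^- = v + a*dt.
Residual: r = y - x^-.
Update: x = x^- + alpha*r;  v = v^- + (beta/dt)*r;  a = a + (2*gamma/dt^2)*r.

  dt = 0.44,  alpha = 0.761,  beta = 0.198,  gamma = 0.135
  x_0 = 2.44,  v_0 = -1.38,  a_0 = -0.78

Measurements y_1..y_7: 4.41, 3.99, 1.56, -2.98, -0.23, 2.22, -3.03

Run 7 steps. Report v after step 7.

step 1: x_pred=1.7573  r=2.6527  x^+=3.7760  v^+=-0.5295  a^+=2.9195
step 2: x_pred=3.8256  r=0.1644  x^+=3.9507  v^+=0.8291  a^+=3.1488
step 3: x_pred=4.6203  r=-3.0603  x^+=2.2914  v^+=0.8374  a^+=-1.1192
step 4: x_pred=2.5515  r=-5.5315  x^+=-1.6580  v^+=-2.1443  a^+=-8.8337
step 5: x_pred=-3.4565  r=3.2265  x^+=-1.0011  v^+=-4.5791  a^+=-4.3338
step 6: x_pred=-3.4355  r=5.6555  x^+=0.8683  v^+=-3.9411  a^+=3.5535
step 7: x_pred=-0.5217  r=-2.5083  x^+=-2.4305  v^+=-3.5062  a^+=0.0554

v_post = -3.5062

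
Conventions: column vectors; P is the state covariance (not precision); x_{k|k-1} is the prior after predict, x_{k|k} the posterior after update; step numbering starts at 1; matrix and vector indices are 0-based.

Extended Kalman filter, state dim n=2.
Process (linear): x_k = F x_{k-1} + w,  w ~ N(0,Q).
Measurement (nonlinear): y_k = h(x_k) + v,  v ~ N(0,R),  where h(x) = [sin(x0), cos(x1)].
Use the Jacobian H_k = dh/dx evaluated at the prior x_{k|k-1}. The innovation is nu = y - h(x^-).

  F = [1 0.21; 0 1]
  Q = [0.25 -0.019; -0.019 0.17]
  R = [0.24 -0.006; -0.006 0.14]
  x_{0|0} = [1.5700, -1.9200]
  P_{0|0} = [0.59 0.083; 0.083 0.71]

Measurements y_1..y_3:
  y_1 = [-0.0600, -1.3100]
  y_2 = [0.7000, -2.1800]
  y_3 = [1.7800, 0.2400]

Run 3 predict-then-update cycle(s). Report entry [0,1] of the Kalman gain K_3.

step 1: x^-=[1.1668, -1.9200]  P^-=[0.9062 0.2131; 0.2131 0.8800]  H_jac=[0.3931 0.0000; 0.0000 0.9396]  S=[0.3800 0.0727; 0.0727 0.9170]  K=[0.9094 0.1463; 0.0486 0.8979]  nu=[-0.9795, -0.9679]  x^+=[0.1345, -2.8367]  P^+=[0.5530 0.0160; 0.0160 0.1335]
step 2: x^-=[-0.4612, -2.8367]  P^-=[0.8156 0.0250; 0.0250 0.3035]  H_jac=[0.8955 0.0000; 0.0000 0.3002]  S=[0.8941 0.0007; 0.0007 0.1674]  K=[0.8169 0.0413; 0.0246 0.5443]  nu=[1.1450, -1.2261]  x^+=[0.4235, -3.4759]  P^+=[0.2186 0.0029; 0.0029 0.2533]
step 3: x^-=[-0.3065, -3.4759]  P^-=[0.4811 0.0371; 0.0371 0.4233]  H_jac=[0.9534 0.0000; 0.0000 -0.3281]  S=[0.6773 -0.0176; -0.0176 0.1856]  K=[0.6772 -0.0014; 0.0329 -0.7453]  nu=[2.0817, 1.1846]  x^+=[1.1015, -4.2903]  P^+=[0.1705 0.0130; 0.0130 0.3186]

K[0,1] = -0.0014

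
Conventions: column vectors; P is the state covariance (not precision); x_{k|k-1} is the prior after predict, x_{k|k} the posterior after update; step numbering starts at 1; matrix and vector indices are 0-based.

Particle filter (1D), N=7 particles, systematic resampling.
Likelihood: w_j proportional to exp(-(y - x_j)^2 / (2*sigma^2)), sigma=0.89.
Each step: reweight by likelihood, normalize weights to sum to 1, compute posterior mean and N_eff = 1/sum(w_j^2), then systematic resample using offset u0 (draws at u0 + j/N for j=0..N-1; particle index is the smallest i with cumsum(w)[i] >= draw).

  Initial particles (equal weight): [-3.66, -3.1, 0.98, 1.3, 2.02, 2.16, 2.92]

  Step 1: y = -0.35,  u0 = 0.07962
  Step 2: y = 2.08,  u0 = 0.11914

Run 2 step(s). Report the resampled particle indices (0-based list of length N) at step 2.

resampled_idx = [1, 2, 3, 4, 5, 6, 6]

step 1: w=[0.0018, 0.0150, 0.5795, 0.3174, 0.0511, 0.0332, 0.0021]  mean=1.1087  Neff=2.2698  idx=[2, 2, 2, 2, 3, 3, 4]
step 2: w=[0.1103, 0.1103, 0.1103, 0.1103, 0.1613, 0.1613, 0.2362]  mean=1.3289  Neff=6.3901  idx=[1, 2, 3, 4, 5, 6, 6]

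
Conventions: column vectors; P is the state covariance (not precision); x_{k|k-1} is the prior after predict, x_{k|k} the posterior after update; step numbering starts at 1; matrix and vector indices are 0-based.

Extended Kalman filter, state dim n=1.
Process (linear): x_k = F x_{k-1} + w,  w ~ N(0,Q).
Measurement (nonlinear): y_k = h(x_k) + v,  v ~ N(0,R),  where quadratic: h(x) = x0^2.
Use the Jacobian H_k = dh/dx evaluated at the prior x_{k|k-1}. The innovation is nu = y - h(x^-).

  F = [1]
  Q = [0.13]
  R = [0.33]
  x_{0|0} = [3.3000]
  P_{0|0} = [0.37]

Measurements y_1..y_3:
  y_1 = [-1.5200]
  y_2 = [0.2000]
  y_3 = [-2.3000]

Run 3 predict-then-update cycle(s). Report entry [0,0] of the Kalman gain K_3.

K[0,0] = 0.3365

step 1: x^-=[3.3000]  P^-=[0.5000]  H_jac=[6.6000]  S=[22.1100]  K=[0.1493]  nu=[-12.4100]  x^+=[1.4478]  P^+=[0.0075]
step 2: x^-=[1.4478]  P^-=[0.1375]  H_jac=[2.8955]  S=[1.4825]  K=[0.2685]  nu=[-1.8960]  x^+=[0.9387]  P^+=[0.0306]
step 3: x^-=[0.9387]  P^-=[0.1606]  H_jac=[1.8774]  S=[0.8961]  K=[0.3365]  nu=[-3.1812]  x^+=[-0.1317]  P^+=[0.0591]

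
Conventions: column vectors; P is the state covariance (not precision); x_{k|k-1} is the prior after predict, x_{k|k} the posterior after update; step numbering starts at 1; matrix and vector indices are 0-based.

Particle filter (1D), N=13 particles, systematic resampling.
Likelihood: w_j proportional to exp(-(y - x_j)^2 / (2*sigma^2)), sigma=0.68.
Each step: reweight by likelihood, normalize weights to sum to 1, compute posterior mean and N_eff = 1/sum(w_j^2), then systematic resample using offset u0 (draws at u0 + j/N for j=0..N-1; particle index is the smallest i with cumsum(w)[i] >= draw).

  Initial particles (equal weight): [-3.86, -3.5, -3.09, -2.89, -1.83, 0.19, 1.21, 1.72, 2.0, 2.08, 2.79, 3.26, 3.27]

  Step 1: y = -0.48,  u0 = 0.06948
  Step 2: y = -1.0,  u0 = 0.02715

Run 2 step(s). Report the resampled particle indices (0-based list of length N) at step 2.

step 1: w=[0.0000, 0.0001, 0.0008, 0.0023, 0.1720, 0.7594, 0.0562, 0.0066, 0.0016, 0.0010, 0.0000, 0.0000, 0.0000]  mean=-0.0950  Neff=1.6407  idx=[4, 4, 5, 5, 5, 5, 5, 5, 5, 5, 5, 5, 7]
step 2: w=[0.1525, 0.1525, 0.0695, 0.0695, 0.0695, 0.0695, 0.0695, 0.0695, 0.0695, 0.0695, 0.0695, 0.0695, 0.0001]  mean=-0.4261  Neff=10.5472  idx=[0, 0, 1, 1, 2, 3, 4, 5, 6, 7, 9, 10, 11]

resampled_idx = [0, 0, 1, 1, 2, 3, 4, 5, 6, 7, 9, 10, 11]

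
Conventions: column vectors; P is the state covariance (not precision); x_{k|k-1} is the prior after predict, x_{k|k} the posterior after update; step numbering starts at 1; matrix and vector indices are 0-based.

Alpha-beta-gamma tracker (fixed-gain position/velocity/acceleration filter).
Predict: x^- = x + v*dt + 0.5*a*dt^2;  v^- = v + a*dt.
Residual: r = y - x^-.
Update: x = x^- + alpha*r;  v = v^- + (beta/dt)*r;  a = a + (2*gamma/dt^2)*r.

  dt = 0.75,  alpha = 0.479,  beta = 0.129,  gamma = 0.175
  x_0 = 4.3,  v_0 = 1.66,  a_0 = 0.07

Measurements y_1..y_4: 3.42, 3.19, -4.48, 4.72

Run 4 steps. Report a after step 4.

step 1: x_pred=5.5647  r=-2.1447  x^+=4.5374  v^+=1.3436  a^+=-1.2645
step 2: x_pred=5.1895  r=-1.9995  x^+=4.2317  v^+=0.0514  a^+=-2.5086
step 3: x_pred=3.5647  r=-8.0447  x^+=-0.2887  v^+=-3.2138  a^+=-7.5142
step 4: x_pred=-4.8124  r=9.5324  x^+=-0.2464  v^+=-7.2098  a^+=-1.5829

a_post = -1.5829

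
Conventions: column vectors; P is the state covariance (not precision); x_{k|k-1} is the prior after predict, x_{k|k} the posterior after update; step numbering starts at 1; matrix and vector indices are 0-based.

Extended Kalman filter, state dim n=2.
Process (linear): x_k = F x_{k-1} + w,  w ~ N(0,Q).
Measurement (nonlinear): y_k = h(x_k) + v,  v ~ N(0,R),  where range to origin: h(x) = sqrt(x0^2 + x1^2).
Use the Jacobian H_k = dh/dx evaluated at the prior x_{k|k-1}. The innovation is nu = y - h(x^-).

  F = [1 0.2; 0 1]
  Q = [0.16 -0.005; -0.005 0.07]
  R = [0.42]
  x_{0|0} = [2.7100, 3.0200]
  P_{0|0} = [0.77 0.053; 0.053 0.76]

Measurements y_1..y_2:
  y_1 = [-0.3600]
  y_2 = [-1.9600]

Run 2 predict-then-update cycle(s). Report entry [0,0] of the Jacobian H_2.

step 1: x^-=[3.3140, 3.0200]  P^-=[0.9816 0.2000; 0.2000 0.8300]  H_jac=[0.7391 0.6736]  S=[1.5320]  K=[0.5615; 0.4614]  nu=[-4.8436]  x^+=[0.5941, 0.7850]  P^+=[0.4985 -0.1969; -0.1969 0.5038]
step 2: x^-=[0.7512, 0.7850]  P^-=[0.5999 -0.1012; -0.1012 0.5738]  H_jac=[0.6913 0.7225]  S=[0.9052]  K=[0.3774; 0.3807]  nu=[-3.0465]  x^+=[-0.3987, -0.3749]  P^+=[0.4710 -0.2313; -0.2313 0.4426]

H_jac[0,0] = 0.6913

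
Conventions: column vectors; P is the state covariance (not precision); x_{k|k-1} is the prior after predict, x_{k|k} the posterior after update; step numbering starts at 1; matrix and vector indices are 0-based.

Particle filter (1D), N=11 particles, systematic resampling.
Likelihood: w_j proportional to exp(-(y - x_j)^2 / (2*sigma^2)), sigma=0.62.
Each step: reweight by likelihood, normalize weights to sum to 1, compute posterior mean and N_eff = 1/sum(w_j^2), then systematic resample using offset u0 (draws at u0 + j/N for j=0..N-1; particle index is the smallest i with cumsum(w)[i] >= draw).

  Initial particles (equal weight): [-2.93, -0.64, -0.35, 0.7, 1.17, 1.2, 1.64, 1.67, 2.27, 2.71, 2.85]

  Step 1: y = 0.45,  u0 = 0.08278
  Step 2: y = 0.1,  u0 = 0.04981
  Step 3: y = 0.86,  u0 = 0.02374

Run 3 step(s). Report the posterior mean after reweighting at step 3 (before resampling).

step 1: w=[0.0000, 0.0741, 0.1511, 0.3202, 0.1770, 0.1671, 0.0551, 0.0501, 0.0047, 0.0005, 0.0002]  mean=0.7179  Neff=5.1102  idx=[2, 2, 3, 3, 3, 3, 4, 4, 5, 6, 7]
step 2: w=[0.1606, 0.1606, 0.1308, 0.1308, 0.1308, 0.1308, 0.0471, 0.0471, 0.0433, 0.0096, 0.0085]  mean=0.4460  Neff=7.9051  idx=[0, 0, 1, 2, 2, 3, 4, 4, 5, 6, 8]
step 3: w=[0.0186, 0.0186, 0.0186, 0.1210, 0.1210, 0.1210, 0.1210, 0.1210, 0.1210, 0.1104, 0.1076]  mean=0.7470  Neff=8.8748  idx=[1, 3, 4, 4, 5, 6, 7, 7, 8, 9, 10]

post_mean = 0.7470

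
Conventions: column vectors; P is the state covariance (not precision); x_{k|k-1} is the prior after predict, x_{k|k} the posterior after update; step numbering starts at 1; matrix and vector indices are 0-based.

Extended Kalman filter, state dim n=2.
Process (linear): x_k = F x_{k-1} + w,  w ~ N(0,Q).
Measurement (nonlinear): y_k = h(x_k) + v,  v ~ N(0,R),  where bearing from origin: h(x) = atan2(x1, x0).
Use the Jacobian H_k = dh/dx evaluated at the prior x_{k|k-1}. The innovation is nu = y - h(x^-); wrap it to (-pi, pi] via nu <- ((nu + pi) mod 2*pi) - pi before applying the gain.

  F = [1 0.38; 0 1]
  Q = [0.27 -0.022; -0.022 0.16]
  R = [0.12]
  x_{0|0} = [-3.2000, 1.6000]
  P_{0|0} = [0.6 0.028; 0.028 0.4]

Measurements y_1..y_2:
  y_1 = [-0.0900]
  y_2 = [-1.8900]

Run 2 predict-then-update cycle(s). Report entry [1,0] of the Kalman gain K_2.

step 1: x^-=[-2.5920, 1.6000]  P^-=[0.9490 0.1580; 0.1580 0.5600]  H_jac=[-0.1724 -0.2794]  S=[0.2071]  K=[-1.0031; -0.8867]  nu=[-2.6786]  x^+=[0.0949, 3.9752]  P^+=[0.7406 -0.0263; -0.0263 0.3971]
step 2: x^-=[1.6055, 3.9752]  P^-=[1.0480 0.1026; 0.1026 0.5571]  H_jac=[-0.2163 0.0874]  S=[0.1694]  K=[-1.2851; 0.1562]  nu=[-3.0769]  x^+=[5.5598, 3.4945]  P^+=[0.7682 0.1367; 0.1367 0.5530]

K[1,0] = 0.1562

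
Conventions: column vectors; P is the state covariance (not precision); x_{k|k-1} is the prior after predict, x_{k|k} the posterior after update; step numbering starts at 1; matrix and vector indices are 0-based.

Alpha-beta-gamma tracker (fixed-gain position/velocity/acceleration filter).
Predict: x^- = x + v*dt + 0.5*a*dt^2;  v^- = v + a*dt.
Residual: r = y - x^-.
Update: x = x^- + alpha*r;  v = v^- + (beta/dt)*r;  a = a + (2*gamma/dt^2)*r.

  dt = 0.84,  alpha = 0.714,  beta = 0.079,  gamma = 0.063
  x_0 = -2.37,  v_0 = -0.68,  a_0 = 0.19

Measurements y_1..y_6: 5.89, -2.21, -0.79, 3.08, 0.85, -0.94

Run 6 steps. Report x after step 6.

step 1: x_pred=-2.8742  r=8.7642  x^+=3.3834  v^+=0.3038  a^+=1.7550
step 2: x_pred=4.2579  r=-6.4679  x^+=-0.3602  v^+=1.1698  a^+=0.6001
step 3: x_pred=0.8341  r=-1.6241  x^+=-0.3255  v^+=1.5211  a^+=0.3100
step 4: x_pred=1.0616  r=2.0184  x^+=2.5027  v^+=1.9713  a^+=0.6705
step 5: x_pred=4.3952  r=-3.5452  x^+=1.8639  v^+=2.2011  a^+=0.0374
step 6: x_pred=3.7261  r=-4.6661  x^+=0.3945  v^+=1.7937  a^+=-0.7958

x_post = 0.3945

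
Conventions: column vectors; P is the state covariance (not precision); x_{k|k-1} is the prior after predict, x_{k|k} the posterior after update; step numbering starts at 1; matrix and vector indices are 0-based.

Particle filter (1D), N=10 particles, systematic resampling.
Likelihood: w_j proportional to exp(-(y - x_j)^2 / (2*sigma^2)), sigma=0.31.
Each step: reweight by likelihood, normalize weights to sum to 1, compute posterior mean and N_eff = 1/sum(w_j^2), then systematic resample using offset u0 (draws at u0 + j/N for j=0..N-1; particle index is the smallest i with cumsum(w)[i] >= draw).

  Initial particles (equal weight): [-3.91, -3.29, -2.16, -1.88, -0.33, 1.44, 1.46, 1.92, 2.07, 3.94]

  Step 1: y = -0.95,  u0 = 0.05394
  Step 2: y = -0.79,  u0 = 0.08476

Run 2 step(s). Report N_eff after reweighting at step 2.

step 1: w=[0.0000, 0.0000, 0.0033, 0.0756, 0.9210, 0.0000, 0.0000, 0.0000, 0.0000, 0.0000]  mean=-0.4533  Neff=1.1709  idx=[3, 4, 4, 4, 4, 4, 4, 4, 4, 4]
step 2: w=[0.0007, 0.1110, 0.1110, 0.1110, 0.1110, 0.1110, 0.1110, 0.1110, 0.1110, 0.1110]  mean=-0.3311  Neff=9.0124  idx=[1, 2, 3, 4, 5, 6, 7, 8, 8, 9]

N_eff = 9.0124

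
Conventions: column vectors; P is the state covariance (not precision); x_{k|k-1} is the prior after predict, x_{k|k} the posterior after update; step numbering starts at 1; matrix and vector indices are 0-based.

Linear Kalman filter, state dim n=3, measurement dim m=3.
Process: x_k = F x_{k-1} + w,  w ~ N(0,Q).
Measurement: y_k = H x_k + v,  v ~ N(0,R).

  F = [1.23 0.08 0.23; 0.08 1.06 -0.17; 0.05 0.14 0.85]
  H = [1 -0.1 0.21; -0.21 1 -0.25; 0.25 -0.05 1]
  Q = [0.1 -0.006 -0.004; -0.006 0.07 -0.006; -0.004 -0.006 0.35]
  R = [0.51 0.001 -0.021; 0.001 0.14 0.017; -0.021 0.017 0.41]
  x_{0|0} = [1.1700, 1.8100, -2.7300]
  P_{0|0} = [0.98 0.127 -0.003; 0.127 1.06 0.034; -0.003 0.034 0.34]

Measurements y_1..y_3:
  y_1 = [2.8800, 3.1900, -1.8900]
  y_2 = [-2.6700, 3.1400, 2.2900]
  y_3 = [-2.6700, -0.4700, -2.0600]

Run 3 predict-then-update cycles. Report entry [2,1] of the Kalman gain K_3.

K[2,1] = -0.1950

step 1: x^-=[0.9560, 2.4763, -2.0086]  P^-=[1.6320 0.3418 0.1572; 0.3418 1.2865 0.1439; 0.1572 0.1439 0.6285]  S=[2.1742 -0.1668 0.6493; -0.1668 1.3387 -0.0982; 0.6493 -0.0982 1.1994]  K=[0.7361 0.0664 0.0639; 0.1411 0.9080 0.1356; -0.0453 0.0020 0.5755]  nu=[2.5934, 0.4123, 0.0034]  x^+=[2.8925, 3.2171, -2.1233]  P^+=[0.3992 0.0739 -0.0842; 0.0739 0.1595 0.0576; -0.0842 0.0576 0.2609]
step 2: x^-=[3.3268, 4.0025, -1.2098]  P^-=[0.6878 0.1627 0.0031; 0.1627 0.2534 0.0318; 0.0031 0.0318 0.5502]  S=[1.1920 -0.0250 0.2553; -0.0250 0.3742 -0.0956; 0.2553 -0.0956 0.9981]  K=[0.5587 0.0926 0.0332; 0.1146 0.5946 0.0876; -0.0223 -0.1474 0.5420]  nu=[-5.3425, -0.4663, 2.8682]  x^+=[0.3939, 3.3644, 0.5327]  P^+=[0.3051 0.0607 -0.0698; 0.0607 0.1060 0.0337; -0.0698 0.0337 0.2393]
step 3: x^-=[0.8761, 3.5072, 0.9435]  P^-=[0.5486 0.1243 0.0030; 0.1243 0.1980 0.0057; 0.0030 0.0057 0.5287]  S=[1.0601 -0.0345 0.2214; -0.0345 0.3405 -0.1166; 0.2214 -0.1166 0.9713]  K=[0.5021 0.0867 0.0339; 0.1028 0.5345 0.0684; -0.0086 -0.1950 0.5233]  nu=[-3.3935, -3.5573, -3.0471]  x^+=[-1.2396, 1.0487, 0.0715]  P^+=[0.2738 0.0555 -0.0608; 0.0555 0.0942 0.0258; -0.0608 0.0258 0.2279]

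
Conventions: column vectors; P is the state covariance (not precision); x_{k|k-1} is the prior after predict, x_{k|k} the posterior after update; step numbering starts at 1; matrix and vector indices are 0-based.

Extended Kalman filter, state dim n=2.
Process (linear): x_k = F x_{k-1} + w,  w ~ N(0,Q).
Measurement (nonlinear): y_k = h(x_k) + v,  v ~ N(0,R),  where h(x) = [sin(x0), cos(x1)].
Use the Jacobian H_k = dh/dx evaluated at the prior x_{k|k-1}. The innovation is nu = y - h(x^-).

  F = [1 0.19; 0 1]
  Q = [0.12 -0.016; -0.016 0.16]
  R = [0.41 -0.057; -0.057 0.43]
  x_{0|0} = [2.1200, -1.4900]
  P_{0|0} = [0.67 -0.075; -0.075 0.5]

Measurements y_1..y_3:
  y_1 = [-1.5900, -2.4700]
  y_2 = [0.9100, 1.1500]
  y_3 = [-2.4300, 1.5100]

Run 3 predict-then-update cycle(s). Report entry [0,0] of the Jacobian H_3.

H_jac[0,0] = 0.2008

step 1: x^-=[1.8369, -1.4900]  P^-=[0.7796 0.0040; 0.0040 0.6600]  H_jac=[-0.2630 0.0000; 0.0000 0.9967]  S=[0.4639 -0.0580; -0.0580 1.0857]  K=[-0.4444 -0.0201; 0.0740 0.6099]  nu=[-2.5548, -2.5507]  x^+=[3.0235, -3.2348]  P^+=[0.6885 0.0167; 0.0167 0.2589]
step 2: x^-=[2.4089, -3.2348]  P^-=[0.8242 0.0499; 0.0499 0.4189]  H_jac=[-0.7434 0.0000; 0.0000 -0.0931]  S=[0.8655 -0.0535; -0.0535 0.4336]  K=[-0.7141 -0.0989; -0.0488 -0.0959]  nu=[0.2411, 2.1457]  x^+=[2.0245, -3.4524]  P^+=[0.3862 0.0196; 0.0196 0.4133]
step 3: x^-=[1.3686, -3.4524]  P^-=[0.5286 0.0821; 0.0821 0.5733]  H_jac=[0.2008 0.0000; 0.0000 -0.3058]  S=[0.4313 -0.0620; -0.0620 0.4836]  K=[0.2432 -0.0207; -0.0142 -0.3644]  nu=[-3.4096, 2.4621]  x^+=[0.4885, -4.3011]  P^+=[0.5023 0.0745; 0.0745 0.5097]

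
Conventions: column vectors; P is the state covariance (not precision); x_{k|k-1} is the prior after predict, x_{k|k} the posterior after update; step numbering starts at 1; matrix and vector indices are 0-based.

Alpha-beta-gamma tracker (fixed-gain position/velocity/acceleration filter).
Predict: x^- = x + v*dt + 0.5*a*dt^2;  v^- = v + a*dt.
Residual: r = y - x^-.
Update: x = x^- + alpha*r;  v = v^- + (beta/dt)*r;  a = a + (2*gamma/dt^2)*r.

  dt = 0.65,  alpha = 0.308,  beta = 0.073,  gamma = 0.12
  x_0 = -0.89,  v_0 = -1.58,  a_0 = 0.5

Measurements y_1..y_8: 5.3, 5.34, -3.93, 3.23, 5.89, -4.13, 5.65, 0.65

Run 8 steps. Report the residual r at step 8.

step 1: x_pred=-1.8114  r=7.1114  x^+=0.3789  v^+=-0.4563  a^+=4.5396
step 2: x_pred=1.0413  r=4.2987  x^+=2.3653  v^+=2.9772  a^+=6.9815
step 3: x_pred=5.7753  r=-9.7053  x^+=2.7861  v^+=6.4251  a^+=1.4684
step 4: x_pred=7.2726  r=-4.0426  x^+=6.0275  v^+=6.9256  a^+=-0.8280
step 5: x_pred=10.3542  r=-4.4642  x^+=8.9792  v^+=5.8860  a^+=-3.3639
step 6: x_pred=12.0945  r=-16.2245  x^+=7.0974  v^+=1.8774  a^+=-12.5802
step 7: x_pred=5.6601  r=-0.0101  x^+=5.6570  v^+=-6.3009  a^+=-12.5859
step 8: x_pred=-1.0974  r=1.7474  x^+=-0.5592  v^+=-14.2855  a^+=-11.5933

resid = 1.7474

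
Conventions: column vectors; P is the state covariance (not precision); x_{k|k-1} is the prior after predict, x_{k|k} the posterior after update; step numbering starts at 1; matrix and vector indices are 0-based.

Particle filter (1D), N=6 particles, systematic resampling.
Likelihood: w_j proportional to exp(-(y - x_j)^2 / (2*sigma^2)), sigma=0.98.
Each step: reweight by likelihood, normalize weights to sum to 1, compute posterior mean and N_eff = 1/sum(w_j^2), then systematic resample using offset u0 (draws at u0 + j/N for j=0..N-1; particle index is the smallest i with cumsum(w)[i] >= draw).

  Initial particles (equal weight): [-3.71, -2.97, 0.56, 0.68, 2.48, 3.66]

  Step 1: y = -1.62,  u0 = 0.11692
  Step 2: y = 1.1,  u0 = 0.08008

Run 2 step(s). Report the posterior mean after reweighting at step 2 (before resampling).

post_mean = 0.6207

step 1: w=[0.1612, 0.6068, 0.1320, 0.0998, 0.0002, 0.0000]  mean=-2.2578  Neff=2.3724  idx=[0, 1, 1, 1, 2, 3]
step 2: w=[0.0000, 0.0001, 0.0001, 0.0001, 0.4849, 0.5148]  mean=0.6207  Neff=1.9994  idx=[4, 4, 4, 5, 5, 5]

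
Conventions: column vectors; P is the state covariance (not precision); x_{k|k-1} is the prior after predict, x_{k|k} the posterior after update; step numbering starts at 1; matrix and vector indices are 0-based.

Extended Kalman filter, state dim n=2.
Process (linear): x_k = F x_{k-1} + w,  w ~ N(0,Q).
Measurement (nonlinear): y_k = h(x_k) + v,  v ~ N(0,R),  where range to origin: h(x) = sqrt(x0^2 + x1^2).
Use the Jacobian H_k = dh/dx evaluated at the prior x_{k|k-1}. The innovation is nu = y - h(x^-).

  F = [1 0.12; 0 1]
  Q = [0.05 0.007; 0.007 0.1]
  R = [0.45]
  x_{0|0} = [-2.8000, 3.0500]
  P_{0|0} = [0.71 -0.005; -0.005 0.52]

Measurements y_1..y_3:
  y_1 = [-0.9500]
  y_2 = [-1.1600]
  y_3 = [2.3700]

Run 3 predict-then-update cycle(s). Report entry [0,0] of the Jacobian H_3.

step 1: x^-=[-2.4340, 3.0500]  P^-=[0.7663 0.0644; 0.0644 0.6200]  H_jac=[-0.6238 0.7816]  S=[1.0641]  K=[-0.4019; 0.4177]  nu=[-4.8522]  x^+=[-0.4840, 1.0235]  P^+=[0.5944 0.2430; 0.2430 0.4344]
step 2: x^-=[-0.3612, 1.0235]  P^-=[0.7090 0.3021; 0.3021 0.5344]  H_jac=[-0.3328 0.9430]  S=[0.8141]  K=[0.0601; 0.4955]  nu=[-2.2454]  x^+=[-0.4962, -0.0890]  P^+=[0.7061 0.2779; 0.2779 0.3345]
step 3: x^-=[-0.5069, -0.0890]  P^-=[0.8276 0.3250; 0.3250 0.4345]  H_jac=[-0.9849 -0.1730]  S=[1.3766]  K=[-0.6330; -0.2872]  nu=[1.8554]  x^+=[-1.6813, -0.6218]  P^+=[0.2761 0.0748; 0.0748 0.3210]

H_jac[0,0] = -0.9849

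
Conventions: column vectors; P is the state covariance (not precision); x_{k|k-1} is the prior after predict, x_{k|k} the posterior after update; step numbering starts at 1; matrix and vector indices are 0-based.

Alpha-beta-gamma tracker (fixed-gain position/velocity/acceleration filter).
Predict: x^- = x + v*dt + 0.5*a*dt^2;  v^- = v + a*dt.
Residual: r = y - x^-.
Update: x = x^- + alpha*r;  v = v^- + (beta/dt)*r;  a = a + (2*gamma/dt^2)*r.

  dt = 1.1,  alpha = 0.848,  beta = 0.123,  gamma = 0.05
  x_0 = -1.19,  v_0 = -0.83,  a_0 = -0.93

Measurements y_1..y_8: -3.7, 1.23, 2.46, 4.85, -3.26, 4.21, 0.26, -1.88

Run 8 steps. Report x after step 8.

step 1: x_pred=-2.6656  r=-1.0344  x^+=-3.5428  v^+=-1.9687  a^+=-1.0155
step 2: x_pred=-6.3227  r=7.5527  x^+=0.0820  v^+=-2.2412  a^+=-0.3913
step 3: x_pred=-2.6200  r=5.0800  x^+=1.6878  v^+=-2.1036  a^+=0.0285
step 4: x_pred=-0.6088  r=5.4588  x^+=4.0203  v^+=-1.4618  a^+=0.4797
step 5: x_pred=2.7025  r=-5.9625  x^+=-2.3537  v^+=-1.6008  a^+=-0.0131
step 6: x_pred=-4.1225  r=8.3325  x^+=2.9435  v^+=-0.6835  a^+=0.6755
step 7: x_pred=2.6003  r=-2.3403  x^+=0.6157  v^+=-0.2021  a^+=0.4821
step 8: x_pred=0.6851  r=-2.5651  x^+=-1.4901  v^+=0.0414  a^+=0.2701

x_post = -1.4901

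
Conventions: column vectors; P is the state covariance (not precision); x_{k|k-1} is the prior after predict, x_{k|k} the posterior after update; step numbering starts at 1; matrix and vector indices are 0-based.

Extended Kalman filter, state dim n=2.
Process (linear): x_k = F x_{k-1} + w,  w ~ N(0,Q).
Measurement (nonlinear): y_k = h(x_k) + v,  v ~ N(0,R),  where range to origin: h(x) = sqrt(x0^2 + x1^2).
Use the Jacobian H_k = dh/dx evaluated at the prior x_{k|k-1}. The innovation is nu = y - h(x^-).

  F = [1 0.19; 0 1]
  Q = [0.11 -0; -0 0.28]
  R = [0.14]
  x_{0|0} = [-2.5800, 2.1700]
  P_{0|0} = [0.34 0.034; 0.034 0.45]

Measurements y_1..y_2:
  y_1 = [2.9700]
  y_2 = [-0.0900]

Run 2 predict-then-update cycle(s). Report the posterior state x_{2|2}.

x_post = [-1.1028, 0.1298]

step 1: x^-=[-2.1677, 2.1700]  P^-=[0.4792 0.1195; 0.1195 0.7300]  H_jac=[-0.7067 0.7075]  S=[0.6252]  K=[-0.4064; 0.6910]  nu=[-0.0972]  x^+=[-2.1282, 2.1028]  P^+=[0.3759 0.2951; 0.2951 0.4315]
step 2: x^-=[-1.7287, 2.1028]  P^-=[0.6136 0.3771; 0.3771 0.7115]  H_jac=[-0.6350 0.7725]  S=[0.4421]  K=[-0.2225; 0.7016]  nu=[-2.8122]  x^+=[-1.1028, 0.1298]  P^+=[0.5917 0.4461; 0.4461 0.4939]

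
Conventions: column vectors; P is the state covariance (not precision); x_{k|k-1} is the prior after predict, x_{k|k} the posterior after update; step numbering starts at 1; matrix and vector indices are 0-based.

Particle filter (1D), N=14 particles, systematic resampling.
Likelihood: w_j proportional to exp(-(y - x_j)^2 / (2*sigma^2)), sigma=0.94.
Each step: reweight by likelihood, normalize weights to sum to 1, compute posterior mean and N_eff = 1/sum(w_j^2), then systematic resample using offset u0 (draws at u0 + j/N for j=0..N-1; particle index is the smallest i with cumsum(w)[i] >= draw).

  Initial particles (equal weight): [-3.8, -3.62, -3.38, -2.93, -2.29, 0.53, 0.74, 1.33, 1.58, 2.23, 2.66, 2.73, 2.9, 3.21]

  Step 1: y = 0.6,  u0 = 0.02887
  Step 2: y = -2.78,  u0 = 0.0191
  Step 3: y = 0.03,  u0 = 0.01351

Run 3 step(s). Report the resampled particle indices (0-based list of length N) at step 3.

resampled_idx = [0, 1, 2, 3, 4, 4, 5, 6, 7, 8, 9, 10, 11, 13]

step 1: w=[0.0000, 0.0000, 0.0000, 0.0002, 0.0023, 0.2640, 0.2618, 0.1958, 0.1537, 0.0589, 0.0240, 0.0203, 0.0133, 0.0056]  mean=1.1378  Neff=4.8811  idx=[5, 5, 5, 5, 6, 6, 6, 7, 7, 7, 8, 8, 9, 10]
step 2: w=[0.1832, 0.1832, 0.1832, 0.1832, 0.0814, 0.0814, 0.0814, 0.0064, 0.0064, 0.0064, 0.0019, 0.0019, 0.0001, 0.0000]  mean=0.6007  Neff=6.4824  idx=[0, 0, 0, 1, 1, 2, 2, 2, 3, 3, 4, 4, 5, 6]
step 3: w=[0.0743, 0.0743, 0.0743, 0.0743, 0.0743, 0.0743, 0.0743, 0.0743, 0.0743, 0.0743, 0.0643, 0.0643, 0.0643, 0.0643]  mean=0.5840  Neff=13.9448  idx=[0, 1, 2, 3, 4, 4, 5, 6, 7, 8, 9, 10, 11, 13]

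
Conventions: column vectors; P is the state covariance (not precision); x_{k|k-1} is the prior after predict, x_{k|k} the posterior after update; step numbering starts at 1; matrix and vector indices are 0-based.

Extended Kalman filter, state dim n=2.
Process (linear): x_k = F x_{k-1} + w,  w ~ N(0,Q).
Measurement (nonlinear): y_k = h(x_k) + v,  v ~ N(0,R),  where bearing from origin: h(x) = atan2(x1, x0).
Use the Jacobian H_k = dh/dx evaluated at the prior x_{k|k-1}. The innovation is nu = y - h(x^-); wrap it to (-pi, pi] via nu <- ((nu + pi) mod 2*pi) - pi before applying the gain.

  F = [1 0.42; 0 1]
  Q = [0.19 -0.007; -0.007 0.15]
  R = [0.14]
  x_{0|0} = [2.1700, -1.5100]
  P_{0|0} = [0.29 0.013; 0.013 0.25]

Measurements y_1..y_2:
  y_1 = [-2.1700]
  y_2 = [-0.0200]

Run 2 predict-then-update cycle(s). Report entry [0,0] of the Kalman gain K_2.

K[0,0] = 0.9765

step 1: x^-=[1.5358, -1.5100]  P^-=[0.5350 0.1110; 0.1110 0.4000]  H_jac=[0.3255 0.3311]  S=[0.2645]  K=[0.7975; 0.6374]  nu=[-1.3931]  x^+=[0.4248, -2.3979]  P^+=[0.3668 -0.0234; -0.0234 0.2926]
step 2: x^-=[-0.5823, -2.3979]  P^-=[0.5887 0.0924; 0.0924 0.4426]  H_jac=[0.3938 -0.0956]  S=[0.2284]  K=[0.9765; -0.0259]  nu=[1.7890]  x^+=[1.1646, -2.4443]  P^+=[0.3710 0.0982; 0.0982 0.4424]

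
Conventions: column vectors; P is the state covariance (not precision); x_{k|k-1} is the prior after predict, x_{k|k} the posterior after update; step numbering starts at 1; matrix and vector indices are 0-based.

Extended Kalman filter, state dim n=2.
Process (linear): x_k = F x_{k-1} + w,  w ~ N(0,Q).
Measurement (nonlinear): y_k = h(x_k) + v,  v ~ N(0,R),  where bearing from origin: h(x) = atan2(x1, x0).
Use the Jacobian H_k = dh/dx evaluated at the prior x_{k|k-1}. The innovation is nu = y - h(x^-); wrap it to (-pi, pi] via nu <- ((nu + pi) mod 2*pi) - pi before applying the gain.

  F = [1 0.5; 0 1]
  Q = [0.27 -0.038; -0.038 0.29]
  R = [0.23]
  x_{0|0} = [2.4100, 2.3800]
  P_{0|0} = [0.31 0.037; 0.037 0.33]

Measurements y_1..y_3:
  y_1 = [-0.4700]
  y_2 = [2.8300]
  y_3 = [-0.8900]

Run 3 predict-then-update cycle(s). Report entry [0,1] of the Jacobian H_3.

H_jac[0,1] = 0.1274

step 1: x^-=[3.6000, 2.3800]  P^-=[0.6995 0.1640; 0.1640 0.6200]  H_jac=[-0.1278 0.1933]  S=[0.2565]  K=[-0.2249; 0.3855]  nu=[-1.0541]  x^+=[3.8371, 1.9736]  P^+=[0.6865 0.1862; 0.1862 0.5819]
step 2: x^-=[4.8239, 1.9736]  P^-=[1.2882 0.4392; 0.4392 0.8719]  H_jac=[-0.0727 0.1776]  S=[0.2530]  K=[-0.0617; 0.4859]  nu=[2.4416]  x^+=[4.6733, 3.1600]  P^+=[1.2873 0.4468; 0.4468 0.8121]
step 3: x^-=[6.2533, 3.1600]  P^-=[2.2071 0.8148; 0.8148 1.1021]  H_jac=[-0.0644 0.1274]  S=[0.2437]  K=[-0.1571; 0.3609]  nu=[-1.3579]  x^+=[6.4666, 2.6699]  P^+=[2.2011 0.8287; 0.8287 1.0704]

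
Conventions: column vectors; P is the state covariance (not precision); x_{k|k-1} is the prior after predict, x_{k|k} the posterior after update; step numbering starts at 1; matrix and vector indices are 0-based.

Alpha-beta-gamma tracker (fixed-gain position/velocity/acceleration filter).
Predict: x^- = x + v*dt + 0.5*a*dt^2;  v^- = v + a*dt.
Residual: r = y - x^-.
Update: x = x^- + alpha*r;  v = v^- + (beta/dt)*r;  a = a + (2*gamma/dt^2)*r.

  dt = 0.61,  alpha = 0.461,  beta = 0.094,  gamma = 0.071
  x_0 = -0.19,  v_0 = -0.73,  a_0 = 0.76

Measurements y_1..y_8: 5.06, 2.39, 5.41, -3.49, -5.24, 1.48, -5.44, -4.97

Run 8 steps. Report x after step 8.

x_post = -6.1982

step 1: x_pred=-0.4939  r=5.5539  x^+=2.0664  v^+=0.5894  a^+=2.8795
step 2: x_pred=2.9617  r=-0.5717  x^+=2.6982  v^+=2.2578  a^+=2.6613
step 3: x_pred=4.5706  r=0.8394  x^+=4.9575  v^+=4.0106  a^+=2.9816
step 4: x_pred=7.9587  r=-11.4487  x^+=2.6809  v^+=4.0651  a^+=-1.3874
step 5: x_pred=4.9025  r=-10.1425  x^+=0.2268  v^+=1.6559  a^+=-5.2580
step 6: x_pred=0.2586  r=1.2214  x^+=0.8217  v^+=-1.3633  a^+=-4.7919
step 7: x_pred=-0.9014  r=-4.5386  x^+=-2.9937  v^+=-4.9857  a^+=-6.5238
step 8: x_pred=-7.2487  r=2.2787  x^+=-6.1982  v^+=-8.6141  a^+=-5.6542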